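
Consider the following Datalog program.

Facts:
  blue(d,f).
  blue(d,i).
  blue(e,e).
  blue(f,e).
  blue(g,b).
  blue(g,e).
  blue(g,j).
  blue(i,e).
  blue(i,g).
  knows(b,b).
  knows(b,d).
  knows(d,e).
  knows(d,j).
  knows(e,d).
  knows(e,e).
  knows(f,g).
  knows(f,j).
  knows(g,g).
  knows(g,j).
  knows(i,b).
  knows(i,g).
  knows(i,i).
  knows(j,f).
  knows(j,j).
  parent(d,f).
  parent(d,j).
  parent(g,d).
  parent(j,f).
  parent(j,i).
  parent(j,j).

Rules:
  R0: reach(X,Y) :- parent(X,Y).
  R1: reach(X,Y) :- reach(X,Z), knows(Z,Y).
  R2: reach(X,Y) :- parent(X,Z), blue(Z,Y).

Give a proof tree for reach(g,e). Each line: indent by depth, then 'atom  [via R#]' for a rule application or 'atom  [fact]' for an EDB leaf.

reach(g,e)  [via R1]
  reach(g,d)  [via R0]
    parent(g,d)  [fact]
  knows(d,e)  [fact]

round 1: derive reach(d,f) via R0 from parent(d,f)
round 1: derive reach(d,j) via R0 from parent(d,j)
round 1: derive reach(g,d) via R0 from parent(g,d)
round 1: derive reach(j,f) via R0 from parent(j,f)
round 1: derive reach(j,i) via R0 from parent(j,i)
round 1: derive reach(j,j) via R0 from parent(j,j)
round 1: derive reach(d,e) via R2 from parent(d,f), blue(f,e)
round 1: derive reach(g,f) via R2 from parent(g,d), blue(d,f)
round 1: derive reach(g,i) via R2 from parent(g,d), blue(d,i)
round 1: derive reach(j,e) via R2 from parent(j,f), blue(f,e)
round 1: derive reach(j,g) via R2 from parent(j,i), blue(i,g)
round 2: derive reach(d,d) via R1 from reach(d,e), knows(e,d)
round 2: derive reach(d,g) via R1 from reach(d,f), knows(f,g)
round 2: derive reach(g,b) via R1 from reach(g,i), knows(i,b)
round 2: derive reach(g,e) via R1 from reach(g,d), knows(d,e)
round 2: derive reach(g,g) via R1 from reach(g,f), knows(f,g)
round 2: derive reach(g,j) via R1 from reach(g,d), knows(d,j)
round 2: derive reach(j,b) via R1 from reach(j,i), knows(i,b)
round 2: derive reach(j,d) via R1 from reach(j,e), knows(e,d)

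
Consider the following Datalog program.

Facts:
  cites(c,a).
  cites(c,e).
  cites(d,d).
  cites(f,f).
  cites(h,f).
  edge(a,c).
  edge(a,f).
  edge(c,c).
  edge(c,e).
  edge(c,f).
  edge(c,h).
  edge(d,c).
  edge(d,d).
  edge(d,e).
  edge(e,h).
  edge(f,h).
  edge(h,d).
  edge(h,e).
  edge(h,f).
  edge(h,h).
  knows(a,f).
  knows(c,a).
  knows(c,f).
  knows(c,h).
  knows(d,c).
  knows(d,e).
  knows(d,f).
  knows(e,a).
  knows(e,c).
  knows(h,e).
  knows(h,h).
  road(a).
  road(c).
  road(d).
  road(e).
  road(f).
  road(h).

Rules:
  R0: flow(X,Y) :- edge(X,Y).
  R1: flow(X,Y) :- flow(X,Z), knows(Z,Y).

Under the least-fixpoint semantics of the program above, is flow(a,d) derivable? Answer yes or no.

round 1: derive flow(a,c) via R0 from edge(a,c)
round 1: derive flow(a,f) via R0 from edge(a,f)
round 1: derive flow(c,c) via R0 from edge(c,c)
round 1: derive flow(c,e) via R0 from edge(c,e)
round 1: derive flow(c,f) via R0 from edge(c,f)
round 1: derive flow(c,h) via R0 from edge(c,h)
round 1: derive flow(d,c) via R0 from edge(d,c)
round 1: derive flow(d,d) via R0 from edge(d,d)
round 1: derive flow(d,e) via R0 from edge(d,e)
round 1: derive flow(e,h) via R0 from edge(e,h)
round 1: derive flow(f,h) via R0 from edge(f,h)
round 1: derive flow(h,d) via R0 from edge(h,d)
round 1: derive flow(h,e) via R0 from edge(h,e)
round 1: derive flow(h,f) via R0 from edge(h,f)
round 1: derive flow(h,h) via R0 from edge(h,h)
round 2: derive flow(a,a) via R1 from flow(a,c), knows(c,a)
round 2: derive flow(a,h) via R1 from flow(a,c), knows(c,h)
round 2: derive flow(c,a) via R1 from flow(c,c), knows(c,a)
round 2: derive flow(d,a) via R1 from flow(d,c), knows(c,a)
round 2: derive flow(d,f) via R1 from flow(d,c), knows(c,f)
round 2: derive flow(d,h) via R1 from flow(d,c), knows(c,h)
round 2: derive flow(e,e) via R1 from flow(e,h), knows(h,e)
round 2: derive flow(f,e) via R1 from flow(f,h), knows(h,e)
round 2: derive flow(h,a) via R1 from flow(h,e), knows(e,a)
round 2: derive flow(h,c) via R1 from flow(h,d), knows(d,c)
round 3: derive flow(a,e) via R1 from flow(a,h), knows(h,e)
round 3: derive flow(e,a) via R1 from flow(e,e), knows(e,a)
round 3: derive flow(e,c) via R1 from flow(e,e), knows(e,c)
round 3: derive flow(f,a) via R1 from flow(f,e), knows(e,a)
round 3: derive flow(f,c) via R1 from flow(f,e), knows(e,c)
round 4: derive flow(e,f) via R1 from flow(e,a), knows(a,f)
round 4: derive flow(f,f) via R1 from flow(f,a), knows(a,f)

no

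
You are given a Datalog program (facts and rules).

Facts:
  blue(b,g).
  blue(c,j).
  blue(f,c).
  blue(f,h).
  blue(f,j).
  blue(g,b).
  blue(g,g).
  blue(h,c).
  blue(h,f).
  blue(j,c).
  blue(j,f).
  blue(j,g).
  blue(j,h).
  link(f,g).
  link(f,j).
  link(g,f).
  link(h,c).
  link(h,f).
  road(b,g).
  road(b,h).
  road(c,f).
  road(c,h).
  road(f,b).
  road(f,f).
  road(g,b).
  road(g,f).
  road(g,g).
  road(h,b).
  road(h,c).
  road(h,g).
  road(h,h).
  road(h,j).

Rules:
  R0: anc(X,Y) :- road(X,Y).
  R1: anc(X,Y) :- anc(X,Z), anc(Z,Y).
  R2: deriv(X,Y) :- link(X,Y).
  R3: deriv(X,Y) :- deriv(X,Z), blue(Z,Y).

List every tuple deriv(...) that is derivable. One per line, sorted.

round 1: derive deriv(f,g) via R2 from link(f,g)
round 1: derive deriv(f,j) via R2 from link(f,j)
round 1: derive deriv(g,f) via R2 from link(g,f)
round 1: derive deriv(h,c) via R2 from link(h,c)
round 1: derive deriv(h,f) via R2 from link(h,f)
round 2: derive deriv(f,b) via R3 from deriv(f,g), blue(g,b)
round 2: derive deriv(f,c) via R3 from deriv(f,j), blue(j,c)
round 2: derive deriv(f,f) via R3 from deriv(f,j), blue(j,f)
round 2: derive deriv(f,h) via R3 from deriv(f,j), blue(j,h)
round 2: derive deriv(g,c) via R3 from deriv(g,f), blue(f,c)
round 2: derive deriv(g,h) via R3 from deriv(g,f), blue(f,h)
round 2: derive deriv(g,j) via R3 from deriv(g,f), blue(f,j)
round 2: derive deriv(h,h) via R3 from deriv(h,f), blue(f,h)
round 2: derive deriv(h,j) via R3 from deriv(h,c), blue(c,j)
round 3: derive deriv(g,g) via R3 from deriv(g,j), blue(j,g)
round 3: derive deriv(h,g) via R3 from deriv(h,j), blue(j,g)
round 4: derive deriv(g,b) via R3 from deriv(g,g), blue(g,b)
round 4: derive deriv(h,b) via R3 from deriv(h,g), blue(g,b)

deriv(f,b)
deriv(f,c)
deriv(f,f)
deriv(f,g)
deriv(f,h)
deriv(f,j)
deriv(g,b)
deriv(g,c)
deriv(g,f)
deriv(g,g)
deriv(g,h)
deriv(g,j)
deriv(h,b)
deriv(h,c)
deriv(h,f)
deriv(h,g)
deriv(h,h)
deriv(h,j)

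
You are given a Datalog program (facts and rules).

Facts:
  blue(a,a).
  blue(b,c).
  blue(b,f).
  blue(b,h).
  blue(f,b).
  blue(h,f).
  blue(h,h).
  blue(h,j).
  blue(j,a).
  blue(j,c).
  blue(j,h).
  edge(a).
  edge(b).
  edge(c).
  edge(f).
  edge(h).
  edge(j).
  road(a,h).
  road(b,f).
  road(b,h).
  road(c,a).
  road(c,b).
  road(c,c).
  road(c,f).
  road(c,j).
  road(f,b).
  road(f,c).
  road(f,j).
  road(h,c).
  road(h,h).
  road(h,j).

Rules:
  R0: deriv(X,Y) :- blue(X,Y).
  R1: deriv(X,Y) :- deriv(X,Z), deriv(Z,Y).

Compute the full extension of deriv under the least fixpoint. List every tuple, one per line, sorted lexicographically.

round 1: derive deriv(a,a) via R0 from blue(a,a)
round 1: derive deriv(b,c) via R0 from blue(b,c)
round 1: derive deriv(b,f) via R0 from blue(b,f)
round 1: derive deriv(b,h) via R0 from blue(b,h)
round 1: derive deriv(f,b) via R0 from blue(f,b)
round 1: derive deriv(h,f) via R0 from blue(h,f)
round 1: derive deriv(h,h) via R0 from blue(h,h)
round 1: derive deriv(h,j) via R0 from blue(h,j)
round 1: derive deriv(j,a) via R0 from blue(j,a)
round 1: derive deriv(j,c) via R0 from blue(j,c)
round 1: derive deriv(j,h) via R0 from blue(j,h)
round 2: derive deriv(b,b) via R1 from deriv(b,f), deriv(f,b)
round 2: derive deriv(b,j) via R1 from deriv(b,h), deriv(h,j)
round 2: derive deriv(f,c) via R1 from deriv(f,b), deriv(b,c)
round 2: derive deriv(f,f) via R1 from deriv(f,b), deriv(b,f)
round 2: derive deriv(f,h) via R1 from deriv(f,b), deriv(b,h)
round 2: derive deriv(h,a) via R1 from deriv(h,j), deriv(j,a)
round 2: derive deriv(h,b) via R1 from deriv(h,f), deriv(f,b)
round 2: derive deriv(h,c) via R1 from deriv(h,j), deriv(j,c)
round 2: derive deriv(j,f) via R1 from deriv(j,h), deriv(h,f)
round 2: derive deriv(j,j) via R1 from deriv(j,h), deriv(h,j)
round 3: derive deriv(b,a) via R1 from deriv(b,h), deriv(h,a)
round 3: derive deriv(f,a) via R1 from deriv(f,h), deriv(h,a)
round 3: derive deriv(f,j) via R1 from deriv(f,b), deriv(b,j)
round 3: derive deriv(j,b) via R1 from deriv(j,f), deriv(f,b)

deriv(a,a)
deriv(b,a)
deriv(b,b)
deriv(b,c)
deriv(b,f)
deriv(b,h)
deriv(b,j)
deriv(f,a)
deriv(f,b)
deriv(f,c)
deriv(f,f)
deriv(f,h)
deriv(f,j)
deriv(h,a)
deriv(h,b)
deriv(h,c)
deriv(h,f)
deriv(h,h)
deriv(h,j)
deriv(j,a)
deriv(j,b)
deriv(j,c)
deriv(j,f)
deriv(j,h)
deriv(j,j)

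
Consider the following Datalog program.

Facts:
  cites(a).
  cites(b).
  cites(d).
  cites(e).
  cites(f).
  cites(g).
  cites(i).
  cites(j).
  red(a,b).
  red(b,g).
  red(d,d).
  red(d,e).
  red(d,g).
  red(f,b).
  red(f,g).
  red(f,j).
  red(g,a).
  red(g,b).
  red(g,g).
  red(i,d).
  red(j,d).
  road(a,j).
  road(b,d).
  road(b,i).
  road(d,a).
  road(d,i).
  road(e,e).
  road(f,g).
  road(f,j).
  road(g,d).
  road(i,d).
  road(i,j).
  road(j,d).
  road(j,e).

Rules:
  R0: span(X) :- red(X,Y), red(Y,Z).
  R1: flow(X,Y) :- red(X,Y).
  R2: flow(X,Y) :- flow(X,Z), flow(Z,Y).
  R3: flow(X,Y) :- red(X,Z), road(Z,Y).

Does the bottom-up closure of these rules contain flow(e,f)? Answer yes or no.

round 1: derive flow(a,b) via R1 from red(a,b)
round 1: derive flow(b,g) via R1 from red(b,g)
round 1: derive flow(d,d) via R1 from red(d,d)
round 1: derive flow(d,e) via R1 from red(d,e)
round 1: derive flow(d,g) via R1 from red(d,g)
round 1: derive flow(f,b) via R1 from red(f,b)
round 1: derive flow(f,g) via R1 from red(f,g)
round 1: derive flow(f,j) via R1 from red(f,j)
round 1: derive flow(g,a) via R1 from red(g,a)
round 1: derive flow(g,b) via R1 from red(g,b)
round 1: derive flow(g,g) via R1 from red(g,g)
round 1: derive flow(i,d) via R1 from red(i,d)
round 1: derive flow(j,d) via R1 from red(j,d)
round 1: derive flow(a,d) via R3 from red(a,b), road(b,d)
round 1: derive flow(a,i) via R3 from red(a,b), road(b,i)
round 1: derive flow(b,d) via R3 from red(b,g), road(g,d)
round 1: derive flow(d,a) via R3 from red(d,d), road(d,a)
round 1: derive flow(d,i) via R3 from red(d,d), road(d,i)
round 1: derive flow(f,d) via R3 from red(f,b), road(b,d)
round 1: derive flow(f,e) via R3 from red(f,j), road(j,e)
round 1: derive flow(f,i) via R3 from red(f,b), road(b,i)
round 1: derive flow(g,d) via R3 from red(g,b), road(b,d)
round 1: derive flow(g,i) via R3 from red(g,b), road(b,i)
round 1: derive flow(g,j) via R3 from red(g,a), road(a,j)
round 1: derive flow(i,a) via R3 from red(i,d), road(d,a)
round 1: derive flow(i,i) via R3 from red(i,d), road(d,i)
round 1: derive flow(j,a) via R3 from red(j,d), road(d,a)
round 1: derive flow(j,i) via R3 from red(j,d), road(d,i)
round 2: derive flow(a,a) via R2 from flow(a,d), flow(d,a)
round 2: derive flow(a,e) via R2 from flow(a,d), flow(d,e)
round 2: derive flow(a,g) via R2 from flow(a,b), flow(b,g)
round 2: derive flow(b,a) via R2 from flow(b,d), flow(d,a)
round 2: derive flow(b,b) via R2 from flow(b,g), flow(g,b)
round 2: derive flow(b,e) via R2 from flow(b,d), flow(d,e)
round 2: derive flow(b,i) via R2 from flow(b,d), flow(d,i)
round 2: derive flow(b,j) via R2 from flow(b,g), flow(g,j)
round 2: derive flow(d,b) via R2 from flow(d,a), flow(a,b)
round 2: derive flow(d,j) via R2 from flow(d,g), flow(g,j)
round 2: derive flow(f,a) via R2 from flow(f,d), flow(d,a)
round 2: derive flow(g,e) via R2 from flow(g,d), flow(d,e)
round 2: derive flow(i,b) via R2 from flow(i,a), flow(a,b)
round 2: derive flow(i,e) via R2 from flow(i,d), flow(d,e)
round 2: derive flow(i,g) via R2 from flow(i,d), flow(d,g)
round 2: derive flow(j,b) via R2 from flow(j,a), flow(a,b)
round 2: derive flow(j,e) via R2 from flow(j,d), flow(d,e)
round 2: derive flow(j,g) via R2 from flow(j,d), flow(d,g)
round 3: derive flow(a,j) via R2 from flow(a,b), flow(b,j)
round 3: derive flow(i,j) via R2 from flow(i,b), flow(b,j)
round 3: derive flow(j,j) via R2 from flow(j,b), flow(b,j)

no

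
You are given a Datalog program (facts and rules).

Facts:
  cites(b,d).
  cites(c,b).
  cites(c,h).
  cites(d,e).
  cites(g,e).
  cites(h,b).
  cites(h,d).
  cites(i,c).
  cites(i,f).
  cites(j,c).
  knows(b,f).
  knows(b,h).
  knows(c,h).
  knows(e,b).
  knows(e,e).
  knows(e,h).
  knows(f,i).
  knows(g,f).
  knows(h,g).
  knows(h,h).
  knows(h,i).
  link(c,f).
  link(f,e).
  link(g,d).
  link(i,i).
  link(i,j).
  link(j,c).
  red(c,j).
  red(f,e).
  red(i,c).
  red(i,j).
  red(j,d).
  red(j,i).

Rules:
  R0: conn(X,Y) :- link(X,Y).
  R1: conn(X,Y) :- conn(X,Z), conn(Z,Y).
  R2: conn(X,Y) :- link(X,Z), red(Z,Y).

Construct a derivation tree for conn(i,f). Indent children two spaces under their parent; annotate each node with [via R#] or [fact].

round 1: derive conn(c,f) via R0 from link(c,f)
round 1: derive conn(f,e) via R0 from link(f,e)
round 1: derive conn(g,d) via R0 from link(g,d)
round 1: derive conn(i,i) via R0 from link(i,i)
round 1: derive conn(i,j) via R0 from link(i,j)
round 1: derive conn(j,c) via R0 from link(j,c)
round 1: derive conn(c,e) via R2 from link(c,f), red(f,e)
round 1: derive conn(i,c) via R2 from link(i,i), red(i,c)
round 1: derive conn(i,d) via R2 from link(i,j), red(j,d)
round 1: derive conn(j,j) via R2 from link(j,c), red(c,j)
round 2: derive conn(i,e) via R1 from conn(i,c), conn(c,e)
round 2: derive conn(i,f) via R1 from conn(i,c), conn(c,f)
round 2: derive conn(j,e) via R1 from conn(j,c), conn(c,e)
round 2: derive conn(j,f) via R1 from conn(j,c), conn(c,f)

conn(i,f)  [via R1]
  conn(i,c)  [via R2]
    link(i,i)  [fact]
    red(i,c)  [fact]
  conn(c,f)  [via R0]
    link(c,f)  [fact]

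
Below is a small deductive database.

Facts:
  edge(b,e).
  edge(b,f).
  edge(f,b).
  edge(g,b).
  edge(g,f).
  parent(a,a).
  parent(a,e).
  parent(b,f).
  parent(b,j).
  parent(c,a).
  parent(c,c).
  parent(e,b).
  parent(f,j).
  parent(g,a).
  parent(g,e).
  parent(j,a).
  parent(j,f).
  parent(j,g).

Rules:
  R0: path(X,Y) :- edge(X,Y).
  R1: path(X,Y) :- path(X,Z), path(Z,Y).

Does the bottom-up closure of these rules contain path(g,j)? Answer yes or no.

no

round 1: derive path(b,e) via R0 from edge(b,e)
round 1: derive path(b,f) via R0 from edge(b,f)
round 1: derive path(f,b) via R0 from edge(f,b)
round 1: derive path(g,b) via R0 from edge(g,b)
round 1: derive path(g,f) via R0 from edge(g,f)
round 2: derive path(b,b) via R1 from path(b,f), path(f,b)
round 2: derive path(f,e) via R1 from path(f,b), path(b,e)
round 2: derive path(f,f) via R1 from path(f,b), path(b,f)
round 2: derive path(g,e) via R1 from path(g,b), path(b,e)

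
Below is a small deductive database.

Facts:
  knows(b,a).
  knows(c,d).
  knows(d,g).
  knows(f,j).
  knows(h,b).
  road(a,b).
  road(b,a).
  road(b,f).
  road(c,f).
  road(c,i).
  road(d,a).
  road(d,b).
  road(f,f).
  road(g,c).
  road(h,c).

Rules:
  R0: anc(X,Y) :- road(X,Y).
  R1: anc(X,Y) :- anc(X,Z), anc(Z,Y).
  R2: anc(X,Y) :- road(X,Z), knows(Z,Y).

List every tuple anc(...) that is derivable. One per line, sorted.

anc(a,a)
anc(a,b)
anc(a,f)
anc(a,j)
anc(b,a)
anc(b,b)
anc(b,f)
anc(b,j)
anc(c,f)
anc(c,i)
anc(c,j)
anc(d,a)
anc(d,b)
anc(d,f)
anc(d,j)
anc(f,f)
anc(f,j)
anc(g,a)
anc(g,b)
anc(g,c)
anc(g,d)
anc(g,f)
anc(g,i)
anc(g,j)
anc(h,a)
anc(h,b)
anc(h,c)
anc(h,d)
anc(h,f)
anc(h,i)
anc(h,j)

round 1: derive anc(a,b) via R0 from road(a,b)
round 1: derive anc(b,a) via R0 from road(b,a)
round 1: derive anc(b,f) via R0 from road(b,f)
round 1: derive anc(c,f) via R0 from road(c,f)
round 1: derive anc(c,i) via R0 from road(c,i)
round 1: derive anc(d,a) via R0 from road(d,a)
round 1: derive anc(d,b) via R0 from road(d,b)
round 1: derive anc(f,f) via R0 from road(f,f)
round 1: derive anc(g,c) via R0 from road(g,c)
round 1: derive anc(h,c) via R0 from road(h,c)
round 1: derive anc(a,a) via R2 from road(a,b), knows(b,a)
round 1: derive anc(b,j) via R2 from road(b,f), knows(f,j)
round 1: derive anc(c,j) via R2 from road(c,f), knows(f,j)
round 1: derive anc(f,j) via R2 from road(f,f), knows(f,j)
round 1: derive anc(g,d) via R2 from road(g,c), knows(c,d)
round 1: derive anc(h,d) via R2 from road(h,c), knows(c,d)
round 2: derive anc(a,f) via R1 from anc(a,b), anc(b,f)
round 2: derive anc(a,j) via R1 from anc(a,b), anc(b,j)
round 2: derive anc(b,b) via R1 from anc(b,a), anc(a,b)
round 2: derive anc(d,f) via R1 from anc(d,b), anc(b,f)
round 2: derive anc(d,j) via R1 from anc(d,b), anc(b,j)
round 2: derive anc(g,a) via R1 from anc(g,d), anc(d,a)
round 2: derive anc(g,b) via R1 from anc(g,d), anc(d,b)
round 2: derive anc(g,f) via R1 from anc(g,c), anc(c,f)
round 2: derive anc(g,i) via R1 from anc(g,c), anc(c,i)
round 2: derive anc(g,j) via R1 from anc(g,c), anc(c,j)
round 2: derive anc(h,a) via R1 from anc(h,d), anc(d,a)
round 2: derive anc(h,b) via R1 from anc(h,d), anc(d,b)
round 2: derive anc(h,f) via R1 from anc(h,c), anc(c,f)
round 2: derive anc(h,i) via R1 from anc(h,c), anc(c,i)
round 2: derive anc(h,j) via R1 from anc(h,c), anc(c,j)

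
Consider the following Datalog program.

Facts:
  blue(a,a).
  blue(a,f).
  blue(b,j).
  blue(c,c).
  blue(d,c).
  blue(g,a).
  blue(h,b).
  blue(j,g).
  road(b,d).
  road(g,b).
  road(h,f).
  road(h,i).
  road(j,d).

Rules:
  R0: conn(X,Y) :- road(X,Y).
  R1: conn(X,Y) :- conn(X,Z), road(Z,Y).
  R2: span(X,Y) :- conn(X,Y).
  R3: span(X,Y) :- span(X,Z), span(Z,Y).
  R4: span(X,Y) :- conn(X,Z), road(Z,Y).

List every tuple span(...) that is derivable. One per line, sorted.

round 1: derive conn(b,d) via R0 from road(b,d)
round 1: derive conn(g,b) via R0 from road(g,b)
round 1: derive conn(h,f) via R0 from road(h,f)
round 1: derive conn(h,i) via R0 from road(h,i)
round 1: derive conn(j,d) via R0 from road(j,d)
round 2: derive conn(g,d) via R1 from conn(g,b), road(b,d)
round 2: derive span(b,d) via R2 from conn(b,d)
round 2: derive span(g,b) via R2 from conn(g,b)
round 2: derive span(h,f) via R2 from conn(h,f)
round 2: derive span(h,i) via R2 from conn(h,i)
round 2: derive span(j,d) via R2 from conn(j,d)
round 2: derive span(g,d) via R4 from conn(g,b), road(b,d)

span(b,d)
span(g,b)
span(g,d)
span(h,f)
span(h,i)
span(j,d)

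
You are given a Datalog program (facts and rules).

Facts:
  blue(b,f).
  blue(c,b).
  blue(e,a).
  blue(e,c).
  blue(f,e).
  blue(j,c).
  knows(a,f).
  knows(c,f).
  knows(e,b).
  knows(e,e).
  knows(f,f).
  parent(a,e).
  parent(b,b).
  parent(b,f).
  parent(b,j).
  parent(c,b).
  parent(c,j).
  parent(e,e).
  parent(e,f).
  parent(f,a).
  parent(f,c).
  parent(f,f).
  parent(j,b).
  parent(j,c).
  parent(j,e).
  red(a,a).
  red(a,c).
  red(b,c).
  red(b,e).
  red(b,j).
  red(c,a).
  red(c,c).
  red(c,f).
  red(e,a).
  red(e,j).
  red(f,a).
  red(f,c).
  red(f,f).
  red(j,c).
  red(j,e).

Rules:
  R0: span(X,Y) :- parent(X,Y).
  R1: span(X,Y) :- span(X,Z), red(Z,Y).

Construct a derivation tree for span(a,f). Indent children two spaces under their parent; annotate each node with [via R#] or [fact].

round 1: derive span(a,e) via R0 from parent(a,e)
round 1: derive span(b,b) via R0 from parent(b,b)
round 1: derive span(b,f) via R0 from parent(b,f)
round 1: derive span(b,j) via R0 from parent(b,j)
round 1: derive span(c,b) via R0 from parent(c,b)
round 1: derive span(c,j) via R0 from parent(c,j)
round 1: derive span(e,e) via R0 from parent(e,e)
round 1: derive span(e,f) via R0 from parent(e,f)
round 1: derive span(f,a) via R0 from parent(f,a)
round 1: derive span(f,c) via R0 from parent(f,c)
round 1: derive span(f,f) via R0 from parent(f,f)
round 1: derive span(j,b) via R0 from parent(j,b)
round 1: derive span(j,c) via R0 from parent(j,c)
round 1: derive span(j,e) via R0 from parent(j,e)
round 2: derive span(a,a) via R1 from span(a,e), red(e,a)
round 2: derive span(a,j) via R1 from span(a,e), red(e,j)
round 2: derive span(b,a) via R1 from span(b,f), red(f,a)
round 2: derive span(b,c) via R1 from span(b,b), red(b,c)
round 2: derive span(b,e) via R1 from span(b,b), red(b,e)
round 2: derive span(c,c) via R1 from span(c,b), red(b,c)
round 2: derive span(c,e) via R1 from span(c,b), red(b,e)
round 2: derive span(e,a) via R1 from span(e,e), red(e,a)
round 2: derive span(e,c) via R1 from span(e,f), red(f,c)
round 2: derive span(e,j) via R1 from span(e,e), red(e,j)
round 2: derive span(j,a) via R1 from span(j,c), red(c,a)
round 2: derive span(j,f) via R1 from span(j,c), red(c,f)
round 2: derive span(j,j) via R1 from span(j,b), red(b,j)
round 3: derive span(a,c) via R1 from span(a,a), red(a,c)
round 3: derive span(c,a) via R1 from span(c,c), red(c,a)
round 3: derive span(c,f) via R1 from span(c,c), red(c,f)
round 4: derive span(a,f) via R1 from span(a,c), red(c,f)

span(a,f)  [via R1]
  span(a,c)  [via R1]
    span(a,a)  [via R1]
      span(a,e)  [via R0]
        parent(a,e)  [fact]
      red(e,a)  [fact]
    red(a,c)  [fact]
  red(c,f)  [fact]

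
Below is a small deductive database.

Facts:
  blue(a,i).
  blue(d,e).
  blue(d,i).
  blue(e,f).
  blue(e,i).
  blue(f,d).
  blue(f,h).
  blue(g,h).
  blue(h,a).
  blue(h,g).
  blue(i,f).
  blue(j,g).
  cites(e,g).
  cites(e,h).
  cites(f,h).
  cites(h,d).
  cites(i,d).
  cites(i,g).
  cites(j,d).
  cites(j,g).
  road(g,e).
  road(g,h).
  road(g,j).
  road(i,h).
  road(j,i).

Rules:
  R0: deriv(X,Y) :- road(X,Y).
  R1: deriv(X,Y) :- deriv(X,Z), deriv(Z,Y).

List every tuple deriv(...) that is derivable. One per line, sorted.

deriv(g,e)
deriv(g,h)
deriv(g,i)
deriv(g,j)
deriv(i,h)
deriv(j,h)
deriv(j,i)

round 1: derive deriv(g,e) via R0 from road(g,e)
round 1: derive deriv(g,h) via R0 from road(g,h)
round 1: derive deriv(g,j) via R0 from road(g,j)
round 1: derive deriv(i,h) via R0 from road(i,h)
round 1: derive deriv(j,i) via R0 from road(j,i)
round 2: derive deriv(g,i) via R1 from deriv(g,j), deriv(j,i)
round 2: derive deriv(j,h) via R1 from deriv(j,i), deriv(i,h)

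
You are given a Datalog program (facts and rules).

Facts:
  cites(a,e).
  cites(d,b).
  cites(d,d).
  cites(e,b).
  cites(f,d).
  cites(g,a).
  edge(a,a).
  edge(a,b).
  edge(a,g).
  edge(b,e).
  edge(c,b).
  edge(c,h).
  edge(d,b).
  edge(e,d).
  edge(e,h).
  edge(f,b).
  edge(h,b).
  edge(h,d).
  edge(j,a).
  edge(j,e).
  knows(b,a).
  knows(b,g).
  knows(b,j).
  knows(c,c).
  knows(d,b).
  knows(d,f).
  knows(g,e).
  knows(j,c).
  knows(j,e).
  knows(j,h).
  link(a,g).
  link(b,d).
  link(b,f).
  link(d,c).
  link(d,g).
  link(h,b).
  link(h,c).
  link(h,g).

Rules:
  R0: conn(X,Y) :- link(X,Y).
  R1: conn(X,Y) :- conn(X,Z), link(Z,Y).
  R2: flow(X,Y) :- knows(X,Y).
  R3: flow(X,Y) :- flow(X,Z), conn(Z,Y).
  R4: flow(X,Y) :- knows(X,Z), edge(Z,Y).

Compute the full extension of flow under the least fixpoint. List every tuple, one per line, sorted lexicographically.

flow(b,a)
flow(b,b)
flow(b,c)
flow(b,d)
flow(b,e)
flow(b,f)
flow(b,g)
flow(b,j)
flow(c,b)
flow(c,c)
flow(c,d)
flow(c,f)
flow(c,g)
flow(c,h)
flow(d,b)
flow(d,c)
flow(d,d)
flow(d,e)
flow(d,f)
flow(d,g)
flow(g,b)
flow(g,c)
flow(g,d)
flow(g,e)
flow(g,f)
flow(g,g)
flow(g,h)
flow(j,b)
flow(j,c)
flow(j,d)
flow(j,e)
flow(j,f)
flow(j,g)
flow(j,h)

round 1: derive conn(a,g) via R0 from link(a,g)
round 1: derive conn(b,d) via R0 from link(b,d)
round 1: derive conn(b,f) via R0 from link(b,f)
round 1: derive conn(d,c) via R0 from link(d,c)
round 1: derive conn(d,g) via R0 from link(d,g)
round 1: derive conn(h,b) via R0 from link(h,b)
round 1: derive conn(h,c) via R0 from link(h,c)
round 1: derive conn(h,g) via R0 from link(h,g)
round 1: derive flow(b,a) via R2 from knows(b,a)
round 1: derive flow(b,g) via R2 from knows(b,g)
round 1: derive flow(b,j) via R2 from knows(b,j)
round 1: derive flow(c,c) via R2 from knows(c,c)
round 1: derive flow(d,b) via R2 from knows(d,b)
round 1: derive flow(d,f) via R2 from knows(d,f)
round 1: derive flow(g,e) via R2 from knows(g,e)
round 1: derive flow(j,c) via R2 from knows(j,c)
round 1: derive flow(j,e) via R2 from knows(j,e)
round 1: derive flow(j,h) via R2 from knows(j,h)
round 1: derive flow(b,b) via R4 from knows(b,a), edge(a,b)
round 1: derive flow(b,e) via R4 from knows(b,j), edge(j,e)
round 1: derive flow(c,b) via R4 from knows(c,c), edge(c,b)
round 1: derive flow(c,h) via R4 from knows(c,c), edge(c,h)
round 1: derive flow(d,e) via R4 from knows(d,b), edge(b,e)
round 1: derive flow(g,d) via R4 from knows(g,e), edge(e,d)
round 1: derive flow(g,h) via R4 from knows(g,e), edge(e,h)
round 1: derive flow(j,b) via R4 from knows(j,c), edge(c,b)
round 1: derive flow(j,d) via R4 from knows(j,e), edge(e,d)
round 2: derive conn(b,c) via R1 from conn(b,d), link(d,c)
round 2: derive conn(b,g) via R1 from conn(b,d), link(d,g)
round 2: derive conn(h,d) via R1 from conn(h,b), link(b,d)
round 2: derive conn(h,f) via R1 from conn(h,b), link(b,f)
round 2: derive flow(b,d) via R3 from flow(b,b), conn(b,d)
round 2: derive flow(b,f) via R3 from flow(b,b), conn(b,f)
round 2: derive flow(c,d) via R3 from flow(c,b), conn(b,d)
round 2: derive flow(c,f) via R3 from flow(c,b), conn(b,f)
round 2: derive flow(c,g) via R3 from flow(c,h), conn(h,g)
round 2: derive flow(d,d) via R3 from flow(d,b), conn(b,d)
round 2: derive flow(g,b) via R3 from flow(g,h), conn(h,b)
round 2: derive flow(g,c) via R3 from flow(g,d), conn(d,c)
round 2: derive flow(g,g) via R3 from flow(g,d), conn(d,g)
round 2: derive flow(j,f) via R3 from flow(j,b), conn(b,f)
round 2: derive flow(j,g) via R3 from flow(j,d), conn(d,g)
round 3: derive flow(b,c) via R3 from flow(b,b), conn(b,c)
round 3: derive flow(d,c) via R3 from flow(d,b), conn(b,c)
round 3: derive flow(d,g) via R3 from flow(d,b), conn(b,g)
round 3: derive flow(g,f) via R3 from flow(g,b), conn(b,f)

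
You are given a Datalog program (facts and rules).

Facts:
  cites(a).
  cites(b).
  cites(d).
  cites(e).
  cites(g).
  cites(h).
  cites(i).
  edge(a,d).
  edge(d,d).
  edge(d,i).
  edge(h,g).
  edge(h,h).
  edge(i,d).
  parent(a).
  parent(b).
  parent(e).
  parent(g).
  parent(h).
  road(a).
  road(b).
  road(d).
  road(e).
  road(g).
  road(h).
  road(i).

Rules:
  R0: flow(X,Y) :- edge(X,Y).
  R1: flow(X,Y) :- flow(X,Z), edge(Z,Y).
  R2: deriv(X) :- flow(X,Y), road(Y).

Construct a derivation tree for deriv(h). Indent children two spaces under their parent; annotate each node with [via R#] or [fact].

deriv(h)  [via R2]
  flow(h,g)  [via R0]
    edge(h,g)  [fact]
  road(g)  [fact]

round 1: derive flow(a,d) via R0 from edge(a,d)
round 1: derive flow(d,d) via R0 from edge(d,d)
round 1: derive flow(d,i) via R0 from edge(d,i)
round 1: derive flow(h,g) via R0 from edge(h,g)
round 1: derive flow(h,h) via R0 from edge(h,h)
round 1: derive flow(i,d) via R0 from edge(i,d)
round 2: derive flow(a,i) via R1 from flow(a,d), edge(d,i)
round 2: derive flow(i,i) via R1 from flow(i,d), edge(d,i)
round 2: derive deriv(a) via R2 from flow(a,d), road(d)
round 2: derive deriv(d) via R2 from flow(d,d), road(d)
round 2: derive deriv(h) via R2 from flow(h,g), road(g)
round 2: derive deriv(i) via R2 from flow(i,d), road(d)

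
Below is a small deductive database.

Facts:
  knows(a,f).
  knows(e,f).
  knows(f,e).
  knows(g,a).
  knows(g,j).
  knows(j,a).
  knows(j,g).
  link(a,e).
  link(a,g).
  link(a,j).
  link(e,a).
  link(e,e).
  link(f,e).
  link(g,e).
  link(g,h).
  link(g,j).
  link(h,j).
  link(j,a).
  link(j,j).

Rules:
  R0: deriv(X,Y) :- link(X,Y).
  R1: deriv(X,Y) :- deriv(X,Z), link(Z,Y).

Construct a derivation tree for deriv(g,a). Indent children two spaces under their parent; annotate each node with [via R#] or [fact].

round 1: derive deriv(a,e) via R0 from link(a,e)
round 1: derive deriv(a,g) via R0 from link(a,g)
round 1: derive deriv(a,j) via R0 from link(a,j)
round 1: derive deriv(e,a) via R0 from link(e,a)
round 1: derive deriv(e,e) via R0 from link(e,e)
round 1: derive deriv(f,e) via R0 from link(f,e)
round 1: derive deriv(g,e) via R0 from link(g,e)
round 1: derive deriv(g,h) via R0 from link(g,h)
round 1: derive deriv(g,j) via R0 from link(g,j)
round 1: derive deriv(h,j) via R0 from link(h,j)
round 1: derive deriv(j,a) via R0 from link(j,a)
round 1: derive deriv(j,j) via R0 from link(j,j)
round 2: derive deriv(a,a) via R1 from deriv(a,e), link(e,a)
round 2: derive deriv(a,h) via R1 from deriv(a,g), link(g,h)
round 2: derive deriv(e,g) via R1 from deriv(e,a), link(a,g)
round 2: derive deriv(e,j) via R1 from deriv(e,a), link(a,j)
round 2: derive deriv(f,a) via R1 from deriv(f,e), link(e,a)
round 2: derive deriv(g,a) via R1 from deriv(g,e), link(e,a)
round 2: derive deriv(h,a) via R1 from deriv(h,j), link(j,a)
round 2: derive deriv(j,e) via R1 from deriv(j,a), link(a,e)
round 2: derive deriv(j,g) via R1 from deriv(j,a), link(a,g)
round 3: derive deriv(e,h) via R1 from deriv(e,g), link(g,h)
round 3: derive deriv(f,g) via R1 from deriv(f,a), link(a,g)
round 3: derive deriv(f,j) via R1 from deriv(f,a), link(a,j)
round 3: derive deriv(g,g) via R1 from deriv(g,a), link(a,g)
round 3: derive deriv(h,e) via R1 from deriv(h,a), link(a,e)
round 3: derive deriv(h,g) via R1 from deriv(h,a), link(a,g)
round 3: derive deriv(j,h) via R1 from deriv(j,g), link(g,h)
round 4: derive deriv(f,h) via R1 from deriv(f,g), link(g,h)
round 4: derive deriv(h,h) via R1 from deriv(h,g), link(g,h)

deriv(g,a)  [via R1]
  deriv(g,e)  [via R0]
    link(g,e)  [fact]
  link(e,a)  [fact]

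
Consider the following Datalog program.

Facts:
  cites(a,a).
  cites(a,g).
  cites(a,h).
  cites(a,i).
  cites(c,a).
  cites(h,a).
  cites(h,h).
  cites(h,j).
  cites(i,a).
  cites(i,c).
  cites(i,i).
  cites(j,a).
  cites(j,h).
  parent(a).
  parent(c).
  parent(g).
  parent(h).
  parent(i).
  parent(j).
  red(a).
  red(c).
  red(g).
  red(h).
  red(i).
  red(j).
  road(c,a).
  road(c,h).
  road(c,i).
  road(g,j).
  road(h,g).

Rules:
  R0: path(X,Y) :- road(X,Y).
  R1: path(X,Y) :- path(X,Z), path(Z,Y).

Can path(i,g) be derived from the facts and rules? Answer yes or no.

round 1: derive path(c,a) via R0 from road(c,a)
round 1: derive path(c,h) via R0 from road(c,h)
round 1: derive path(c,i) via R0 from road(c,i)
round 1: derive path(g,j) via R0 from road(g,j)
round 1: derive path(h,g) via R0 from road(h,g)
round 2: derive path(c,g) via R1 from path(c,h), path(h,g)
round 2: derive path(h,j) via R1 from path(h,g), path(g,j)
round 3: derive path(c,j) via R1 from path(c,g), path(g,j)

no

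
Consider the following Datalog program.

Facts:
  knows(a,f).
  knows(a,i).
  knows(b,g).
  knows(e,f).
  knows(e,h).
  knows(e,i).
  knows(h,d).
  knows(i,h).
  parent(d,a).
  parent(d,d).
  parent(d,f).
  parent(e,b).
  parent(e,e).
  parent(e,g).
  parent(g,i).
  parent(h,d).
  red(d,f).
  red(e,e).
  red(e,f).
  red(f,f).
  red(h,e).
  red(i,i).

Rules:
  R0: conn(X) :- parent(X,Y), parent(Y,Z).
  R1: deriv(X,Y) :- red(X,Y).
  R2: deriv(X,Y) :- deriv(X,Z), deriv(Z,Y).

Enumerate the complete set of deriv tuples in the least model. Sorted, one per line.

round 1: derive deriv(d,f) via R1 from red(d,f)
round 1: derive deriv(e,e) via R1 from red(e,e)
round 1: derive deriv(e,f) via R1 from red(e,f)
round 1: derive deriv(f,f) via R1 from red(f,f)
round 1: derive deriv(h,e) via R1 from red(h,e)
round 1: derive deriv(i,i) via R1 from red(i,i)
round 2: derive deriv(h,f) via R2 from deriv(h,e), deriv(e,f)

deriv(d,f)
deriv(e,e)
deriv(e,f)
deriv(f,f)
deriv(h,e)
deriv(h,f)
deriv(i,i)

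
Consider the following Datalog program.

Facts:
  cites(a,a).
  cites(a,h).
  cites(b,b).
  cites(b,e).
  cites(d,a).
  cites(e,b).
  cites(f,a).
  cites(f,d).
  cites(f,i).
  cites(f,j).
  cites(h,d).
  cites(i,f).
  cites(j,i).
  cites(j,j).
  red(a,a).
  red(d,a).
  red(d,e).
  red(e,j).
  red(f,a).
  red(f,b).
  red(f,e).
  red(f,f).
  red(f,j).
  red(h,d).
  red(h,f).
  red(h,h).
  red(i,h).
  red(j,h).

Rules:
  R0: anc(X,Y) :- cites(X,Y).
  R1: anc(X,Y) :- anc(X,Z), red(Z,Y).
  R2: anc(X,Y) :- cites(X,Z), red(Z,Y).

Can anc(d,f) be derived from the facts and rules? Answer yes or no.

no

round 1: derive anc(a,a) via R0 from cites(a,a)
round 1: derive anc(a,h) via R0 from cites(a,h)
round 1: derive anc(b,b) via R0 from cites(b,b)
round 1: derive anc(b,e) via R0 from cites(b,e)
round 1: derive anc(d,a) via R0 from cites(d,a)
round 1: derive anc(e,b) via R0 from cites(e,b)
round 1: derive anc(f,a) via R0 from cites(f,a)
round 1: derive anc(f,d) via R0 from cites(f,d)
round 1: derive anc(f,i) via R0 from cites(f,i)
round 1: derive anc(f,j) via R0 from cites(f,j)
round 1: derive anc(h,d) via R0 from cites(h,d)
round 1: derive anc(i,f) via R0 from cites(i,f)
round 1: derive anc(j,i) via R0 from cites(j,i)
round 1: derive anc(j,j) via R0 from cites(j,j)
round 1: derive anc(a,d) via R2 from cites(a,h), red(h,d)
round 1: derive anc(a,f) via R2 from cites(a,h), red(h,f)
round 1: derive anc(b,j) via R2 from cites(b,e), red(e,j)
round 1: derive anc(f,e) via R2 from cites(f,d), red(d,e)
round 1: derive anc(f,h) via R2 from cites(f,i), red(i,h)
round 1: derive anc(h,a) via R2 from cites(h,d), red(d,a)
round 1: derive anc(h,e) via R2 from cites(h,d), red(d,e)
round 1: derive anc(i,a) via R2 from cites(i,f), red(f,a)
round 1: derive anc(i,b) via R2 from cites(i,f), red(f,b)
round 1: derive anc(i,e) via R2 from cites(i,f), red(f,e)
round 1: derive anc(i,j) via R2 from cites(i,f), red(f,j)
round 1: derive anc(j,h) via R2 from cites(j,i), red(i,h)
round 2: derive anc(a,b) via R1 from anc(a,f), red(f,b)
round 2: derive anc(a,e) via R1 from anc(a,d), red(d,e)
round 2: derive anc(a,j) via R1 from anc(a,f), red(f,j)
round 2: derive anc(b,h) via R1 from anc(b,j), red(j,h)
round 2: derive anc(f,f) via R1 from anc(f,h), red(h,f)
round 2: derive anc(h,j) via R1 from anc(h,e), red(e,j)
round 2: derive anc(i,h) via R1 from anc(i,j), red(j,h)
round 2: derive anc(j,d) via R1 from anc(j,h), red(h,d)
round 2: derive anc(j,f) via R1 from anc(j,h), red(h,f)
round 3: derive anc(b,d) via R1 from anc(b,h), red(h,d)
round 3: derive anc(b,f) via R1 from anc(b,h), red(h,f)
round 3: derive anc(f,b) via R1 from anc(f,f), red(f,b)
round 3: derive anc(h,h) via R1 from anc(h,j), red(j,h)
round 3: derive anc(i,d) via R1 from anc(i,h), red(h,d)
round 3: derive anc(j,a) via R1 from anc(j,d), red(d,a)
round 3: derive anc(j,b) via R1 from anc(j,f), red(f,b)
round 3: derive anc(j,e) via R1 from anc(j,d), red(d,e)
round 4: derive anc(b,a) via R1 from anc(b,d), red(d,a)
round 4: derive anc(h,f) via R1 from anc(h,h), red(h,f)
round 5: derive anc(h,b) via R1 from anc(h,f), red(f,b)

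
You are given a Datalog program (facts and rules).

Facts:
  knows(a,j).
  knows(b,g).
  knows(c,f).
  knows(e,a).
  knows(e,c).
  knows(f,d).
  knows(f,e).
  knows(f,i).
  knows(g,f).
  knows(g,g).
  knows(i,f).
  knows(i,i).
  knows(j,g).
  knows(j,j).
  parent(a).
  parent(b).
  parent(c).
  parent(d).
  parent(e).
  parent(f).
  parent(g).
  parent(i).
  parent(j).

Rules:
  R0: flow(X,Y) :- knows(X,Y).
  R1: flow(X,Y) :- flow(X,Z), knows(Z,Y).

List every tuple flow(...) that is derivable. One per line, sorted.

round 1: derive flow(a,j) via R0 from knows(a,j)
round 1: derive flow(b,g) via R0 from knows(b,g)
round 1: derive flow(c,f) via R0 from knows(c,f)
round 1: derive flow(e,a) via R0 from knows(e,a)
round 1: derive flow(e,c) via R0 from knows(e,c)
round 1: derive flow(f,d) via R0 from knows(f,d)
round 1: derive flow(f,e) via R0 from knows(f,e)
round 1: derive flow(f,i) via R0 from knows(f,i)
round 1: derive flow(g,f) via R0 from knows(g,f)
round 1: derive flow(g,g) via R0 from knows(g,g)
round 1: derive flow(i,f) via R0 from knows(i,f)
round 1: derive flow(i,i) via R0 from knows(i,i)
round 1: derive flow(j,g) via R0 from knows(j,g)
round 1: derive flow(j,j) via R0 from knows(j,j)
round 2: derive flow(a,g) via R1 from flow(a,j), knows(j,g)
round 2: derive flow(b,f) via R1 from flow(b,g), knows(g,f)
round 2: derive flow(c,d) via R1 from flow(c,f), knows(f,d)
round 2: derive flow(c,e) via R1 from flow(c,f), knows(f,e)
round 2: derive flow(c,i) via R1 from flow(c,f), knows(f,i)
round 2: derive flow(e,f) via R1 from flow(e,c), knows(c,f)
round 2: derive flow(e,j) via R1 from flow(e,a), knows(a,j)
round 2: derive flow(f,a) via R1 from flow(f,e), knows(e,a)
round 2: derive flow(f,c) via R1 from flow(f,e), knows(e,c)
round 2: derive flow(f,f) via R1 from flow(f,i), knows(i,f)
round 2: derive flow(g,d) via R1 from flow(g,f), knows(f,d)
round 2: derive flow(g,e) via R1 from flow(g,f), knows(f,e)
round 2: derive flow(g,i) via R1 from flow(g,f), knows(f,i)
round 2: derive flow(i,d) via R1 from flow(i,f), knows(f,d)
round 2: derive flow(i,e) via R1 from flow(i,f), knows(f,e)
round 2: derive flow(j,f) via R1 from flow(j,g), knows(g,f)
round 3: derive flow(a,f) via R1 from flow(a,g), knows(g,f)
round 3: derive flow(b,d) via R1 from flow(b,f), knows(f,d)
round 3: derive flow(b,e) via R1 from flow(b,f), knows(f,e)
round 3: derive flow(b,i) via R1 from flow(b,f), knows(f,i)
round 3: derive flow(c,a) via R1 from flow(c,e), knows(e,a)
round 3: derive flow(c,c) via R1 from flow(c,e), knows(e,c)
round 3: derive flow(e,d) via R1 from flow(e,f), knows(f,d)
round 3: derive flow(e,e) via R1 from flow(e,f), knows(f,e)
round 3: derive flow(e,g) via R1 from flow(e,j), knows(j,g)
round 3: derive flow(e,i) via R1 from flow(e,f), knows(f,i)
round 3: derive flow(f,j) via R1 from flow(f,a), knows(a,j)
round 3: derive flow(g,a) via R1 from flow(g,e), knows(e,a)
round 3: derive flow(g,c) via R1 from flow(g,e), knows(e,c)
round 3: derive flow(i,a) via R1 from flow(i,e), knows(e,a)
round 3: derive flow(i,c) via R1 from flow(i,e), knows(e,c)
round 3: derive flow(j,d) via R1 from flow(j,f), knows(f,d)
round 3: derive flow(j,e) via R1 from flow(j,f), knows(f,e)
round 3: derive flow(j,i) via R1 from flow(j,f), knows(f,i)
round 4: derive flow(a,d) via R1 from flow(a,f), knows(f,d)
round 4: derive flow(a,e) via R1 from flow(a,f), knows(f,e)
round 4: derive flow(a,i) via R1 from flow(a,f), knows(f,i)
round 4: derive flow(b,a) via R1 from flow(b,e), knows(e,a)
round 4: derive flow(b,c) via R1 from flow(b,e), knows(e,c)
round 4: derive flow(c,j) via R1 from flow(c,a), knows(a,j)
round 4: derive flow(f,g) via R1 from flow(f,j), knows(j,g)
round 4: derive flow(g,j) via R1 from flow(g,a), knows(a,j)
round 4: derive flow(i,j) via R1 from flow(i,a), knows(a,j)
round 4: derive flow(j,a) via R1 from flow(j,e), knows(e,a)
round 4: derive flow(j,c) via R1 from flow(j,e), knows(e,c)
round 5: derive flow(a,a) via R1 from flow(a,e), knows(e,a)
round 5: derive flow(a,c) via R1 from flow(a,e), knows(e,c)
round 5: derive flow(b,j) via R1 from flow(b,a), knows(a,j)
round 5: derive flow(c,g) via R1 from flow(c,j), knows(j,g)
round 5: derive flow(i,g) via R1 from flow(i,j), knows(j,g)

flow(a,a)
flow(a,c)
flow(a,d)
flow(a,e)
flow(a,f)
flow(a,g)
flow(a,i)
flow(a,j)
flow(b,a)
flow(b,c)
flow(b,d)
flow(b,e)
flow(b,f)
flow(b,g)
flow(b,i)
flow(b,j)
flow(c,a)
flow(c,c)
flow(c,d)
flow(c,e)
flow(c,f)
flow(c,g)
flow(c,i)
flow(c,j)
flow(e,a)
flow(e,c)
flow(e,d)
flow(e,e)
flow(e,f)
flow(e,g)
flow(e,i)
flow(e,j)
flow(f,a)
flow(f,c)
flow(f,d)
flow(f,e)
flow(f,f)
flow(f,g)
flow(f,i)
flow(f,j)
flow(g,a)
flow(g,c)
flow(g,d)
flow(g,e)
flow(g,f)
flow(g,g)
flow(g,i)
flow(g,j)
flow(i,a)
flow(i,c)
flow(i,d)
flow(i,e)
flow(i,f)
flow(i,g)
flow(i,i)
flow(i,j)
flow(j,a)
flow(j,c)
flow(j,d)
flow(j,e)
flow(j,f)
flow(j,g)
flow(j,i)
flow(j,j)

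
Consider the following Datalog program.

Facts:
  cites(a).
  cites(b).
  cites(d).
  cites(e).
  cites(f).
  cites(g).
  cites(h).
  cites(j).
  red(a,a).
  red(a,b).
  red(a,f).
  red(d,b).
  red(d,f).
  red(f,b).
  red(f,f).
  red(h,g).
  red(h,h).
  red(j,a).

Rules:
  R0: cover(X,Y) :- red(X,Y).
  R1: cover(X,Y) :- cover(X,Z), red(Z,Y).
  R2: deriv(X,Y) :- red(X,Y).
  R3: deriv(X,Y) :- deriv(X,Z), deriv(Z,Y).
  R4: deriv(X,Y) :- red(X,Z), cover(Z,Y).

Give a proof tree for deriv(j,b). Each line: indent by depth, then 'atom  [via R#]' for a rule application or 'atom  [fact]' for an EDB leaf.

round 1: derive cover(a,a) via R0 from red(a,a)
round 1: derive cover(a,b) via R0 from red(a,b)
round 1: derive cover(a,f) via R0 from red(a,f)
round 1: derive cover(d,b) via R0 from red(d,b)
round 1: derive cover(d,f) via R0 from red(d,f)
round 1: derive cover(f,b) via R0 from red(f,b)
round 1: derive cover(f,f) via R0 from red(f,f)
round 1: derive cover(h,g) via R0 from red(h,g)
round 1: derive cover(h,h) via R0 from red(h,h)
round 1: derive cover(j,a) via R0 from red(j,a)
round 1: derive deriv(a,a) via R2 from red(a,a)
round 1: derive deriv(a,b) via R2 from red(a,b)
round 1: derive deriv(a,f) via R2 from red(a,f)
round 1: derive deriv(d,b) via R2 from red(d,b)
round 1: derive deriv(d,f) via R2 from red(d,f)
round 1: derive deriv(f,b) via R2 from red(f,b)
round 1: derive deriv(f,f) via R2 from red(f,f)
round 1: derive deriv(h,g) via R2 from red(h,g)
round 1: derive deriv(h,h) via R2 from red(h,h)
round 1: derive deriv(j,a) via R2 from red(j,a)
round 2: derive cover(j,b) via R1 from cover(j,a), red(a,b)
round 2: derive cover(j,f) via R1 from cover(j,a), red(a,f)
round 2: derive deriv(j,b) via R3 from deriv(j,a), deriv(a,b)
round 2: derive deriv(j,f) via R3 from deriv(j,a), deriv(a,f)

deriv(j,b)  [via R3]
  deriv(j,a)  [via R2]
    red(j,a)  [fact]
  deriv(a,b)  [via R2]
    red(a,b)  [fact]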